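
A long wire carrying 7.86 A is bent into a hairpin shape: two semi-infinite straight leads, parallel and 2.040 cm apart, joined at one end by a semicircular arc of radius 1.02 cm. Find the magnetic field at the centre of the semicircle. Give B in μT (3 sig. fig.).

B ≈ 396 μT

The semicircular arc contributes B_arc = μ₀I·π/(4πR) = μ₀I/(4R) = 2.42×10⁻⁴ T.
Each semi-infinite lead is at perpendicular distance R = 0.0102 m from the centre, with the perpendicular foot at its near end, so it contributes μ₀I/(4πR); both point the same way, together 1.54×10⁻⁴ T.
Arc and leads all point the same direction: B = 2.42×10⁻⁴ + 1.54×10⁻⁴ = 3.96×10⁻⁴ T.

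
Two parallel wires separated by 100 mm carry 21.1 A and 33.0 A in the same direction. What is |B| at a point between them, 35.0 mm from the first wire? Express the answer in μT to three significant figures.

B ≈ 19.0 μT

Each long wire gives B = μ₀I/(2πd). Distances are d₁ = 0.035 m and d₂ = 0.065 m.
B₁ = 1.21×10⁻⁴ T, B₂ = 1.02×10⁻⁴ T.
Between parallel currents the two contributions point in opposite directions, so they subtract. B = |B₁ − B₂| = |1.21×10⁻⁴ − 1.02×10⁻⁴| = 1.90×10⁻⁵ T.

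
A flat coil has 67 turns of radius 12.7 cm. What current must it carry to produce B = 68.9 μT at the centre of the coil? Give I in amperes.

For an N-turn coil, B = Nμ₀I/(2R) with R = 0.127 m, so I = 2RB/(Nμ₀) = 2 × 0.127 × 6.89×10⁻⁵ / (67 × 4π×10⁻⁷) = 0.208 A.

I ≈ 0.208 A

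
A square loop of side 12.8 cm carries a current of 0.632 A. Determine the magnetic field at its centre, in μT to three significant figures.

Each side is a finite straight segment at perpendicular distance d = a/(2 tan(π/4)) = 0.064 m from the centre, with end-angles ±π/4.
One side contributes B₁ = (μ₀I/4πd)·2 sin(π/4) = 1.40×10⁻⁶ T.
All 4 sides add in the same direction: B = 4 × 1.40×10⁻⁶ = 5.59×10⁻⁶ T.

B ≈ 5.59 μT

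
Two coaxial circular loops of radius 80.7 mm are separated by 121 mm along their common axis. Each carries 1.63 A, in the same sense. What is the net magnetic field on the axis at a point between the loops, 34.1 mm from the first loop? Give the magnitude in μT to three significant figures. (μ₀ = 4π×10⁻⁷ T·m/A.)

Each loop contributes B = μ₀IR²/[2(R²+z²)^(3/2)] on the axis, with z measured from that loop.
Loop 1 (z = 0.0341 m): B₁ = 9.92×10⁻⁶ T. Loop 2 (z = 0.0869 m): B₂ = 4.00×10⁻⁶ T.
The fields add: B = B₁ + B₂ = 1.39×10⁻⁵ T.

B ≈ 13.9 μT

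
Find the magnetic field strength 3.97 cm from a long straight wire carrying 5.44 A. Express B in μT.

B ≈ 27.4 μT

For an infinitely long straight wire, B = μ₀I/(2πd).
B = (4π×10⁻⁷ × 5.44) / (2π × 0.0397) = 2.74×10⁻⁵ T.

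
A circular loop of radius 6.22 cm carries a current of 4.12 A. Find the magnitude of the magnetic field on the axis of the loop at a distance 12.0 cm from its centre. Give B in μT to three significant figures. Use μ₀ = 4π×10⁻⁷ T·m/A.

On the axis of a circular loop, B = μ₀IR² / [2(R²+z²)^(3/2)].
R² + z² = (0.0622)² + (0.12)² = 0.01827 m², and (R²+z²)^(3/2) = 2.47×10⁻³ m³.
B = (4π×10⁻⁷ × 4.12 × 0.003869) / (2 × 2.47×10⁻³) = 4.06×10⁻⁶ T.

B ≈ 4.06 μT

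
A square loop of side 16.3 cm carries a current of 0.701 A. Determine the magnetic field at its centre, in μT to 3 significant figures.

B ≈ 4.87 μT

Each side is a finite straight segment at perpendicular distance d = a/(2 tan(π/4)) = 0.0815 m from the centre, with end-angles ±π/4.
One side contributes B₁ = (μ₀I/4πd)·2 sin(π/4) = 1.22×10⁻⁶ T.
All 4 sides add in the same direction: B = 4 × 1.22×10⁻⁶ = 4.87×10⁻⁶ T.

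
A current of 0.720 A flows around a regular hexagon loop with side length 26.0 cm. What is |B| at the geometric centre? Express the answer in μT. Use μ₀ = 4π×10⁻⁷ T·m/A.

B ≈ 1.92 μT

Each side is a finite straight segment at perpendicular distance d = a/(2 tan(π/6)) = 0.2252 m from the centre, with end-angles ±π/6.
One side contributes B₁ = (μ₀I/4πd)·2 sin(π/6) = 3.20×10⁻⁷ T.
All 6 sides add in the same direction: B = 6 × 3.20×10⁻⁷ = 1.92×10⁻⁶ T.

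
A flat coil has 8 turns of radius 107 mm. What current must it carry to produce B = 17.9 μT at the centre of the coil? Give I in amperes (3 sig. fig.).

I ≈ 0.381 A

For an N-turn coil, B = Nμ₀I/(2R) with R = 0.107 m, so I = 2RB/(Nμ₀) = 2 × 0.107 × 1.79×10⁻⁵ / (8 × 4π×10⁻⁷) = 0.381 A.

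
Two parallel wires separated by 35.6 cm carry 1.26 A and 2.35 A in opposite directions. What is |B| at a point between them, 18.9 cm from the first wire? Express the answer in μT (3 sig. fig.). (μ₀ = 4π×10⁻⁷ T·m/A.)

Each long wire gives B = μ₀I/(2πd). Distances are d₁ = 0.189 m and d₂ = 0.167 m.
B₁ = 1.33×10⁻⁶ T, B₂ = 2.81×10⁻⁶ T.
Between antiparallel currents both contributions point the same way, so they add. B = B₁ + B₂ = 1.33×10⁻⁶ + 2.81×10⁻⁶ = 4.15×10⁻⁶ T.

B ≈ 4.15 μT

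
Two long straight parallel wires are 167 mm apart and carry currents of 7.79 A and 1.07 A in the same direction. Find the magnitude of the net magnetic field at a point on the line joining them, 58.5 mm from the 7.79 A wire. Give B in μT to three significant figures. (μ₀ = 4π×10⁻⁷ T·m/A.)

B ≈ 24.7 μT

Each long wire gives B = μ₀I/(2πd). Distances are d₁ = 0.0585 m and d₂ = 0.1085 m.
B₁ = 2.66×10⁻⁵ T, B₂ = 1.97×10⁻⁶ T.
Between parallel currents the two contributions point in opposite directions, so they subtract. B = |B₁ − B₂| = |2.66×10⁻⁵ − 1.97×10⁻⁶| = 2.47×10⁻⁵ T.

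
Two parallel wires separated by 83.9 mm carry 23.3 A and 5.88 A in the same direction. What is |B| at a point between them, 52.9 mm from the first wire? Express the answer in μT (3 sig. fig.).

B ≈ 50.2 μT

Each long wire gives B = μ₀I/(2πd). Distances are d₁ = 0.0529 m and d₂ = 0.031 m.
B₁ = 8.81×10⁻⁵ T, B₂ = 3.79×10⁻⁵ T.
Between parallel currents the two contributions point in opposite directions, so they subtract. B = |B₁ − B₂| = |8.81×10⁻⁵ − 3.79×10⁻⁵| = 5.02×10⁻⁵ T.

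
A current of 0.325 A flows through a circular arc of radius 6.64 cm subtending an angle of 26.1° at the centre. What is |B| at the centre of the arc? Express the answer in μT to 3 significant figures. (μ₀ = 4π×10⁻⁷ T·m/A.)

The Biot–Savart field of a circular arc at its centre is B = μ₀Iφ/(4πR), with φ = 0.4555 rad.
B = (4π×10⁻⁷ × 0.325 × 0.4555) / (4π × 0.0664) = 2.23×10⁻⁷ T.

B ≈ 0.223 μT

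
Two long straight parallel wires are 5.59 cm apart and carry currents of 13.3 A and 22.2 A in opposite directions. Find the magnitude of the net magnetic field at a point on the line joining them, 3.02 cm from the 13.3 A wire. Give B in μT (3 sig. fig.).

Each long wire gives B = μ₀I/(2πd). Distances are d₁ = 0.0302 m and d₂ = 0.0257 m.
B₁ = 8.81×10⁻⁵ T, B₂ = 1.73×10⁻⁴ T.
Between antiparallel currents both contributions point the same way, so they add. B = B₁ + B₂ = 8.81×10⁻⁵ + 1.73×10⁻⁴ = 2.61×10⁻⁴ T.

B ≈ 261 μT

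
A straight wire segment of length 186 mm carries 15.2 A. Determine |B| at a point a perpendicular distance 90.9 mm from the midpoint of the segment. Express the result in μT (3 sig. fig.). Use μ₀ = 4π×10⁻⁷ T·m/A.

For a finite straight segment, B = (μ₀I/4πd)(sinθ₁ + sinθ₂), where θ₁, θ₂ are the angles from the perpendicular to each end.
The perpendicular from the point meets the wire at its midpoint, so each end is L/2 = 0.093 m away along the wire.
sinθ₁ = 0.093/√(0.093²+0.0909²) = 0.7151; sinθ₂ = 0.093/√(0.093²+0.0909²) = 0.7151.
B = (4π×10⁻⁷ × 15.2) / (4π × 0.0909) × (0.7151 + 0.7151) = 2.39×10⁻⁵ T.

B ≈ 23.9 μT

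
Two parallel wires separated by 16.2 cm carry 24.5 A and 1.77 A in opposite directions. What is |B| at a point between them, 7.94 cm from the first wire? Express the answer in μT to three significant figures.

Each long wire gives B = μ₀I/(2πd). Distances are d₁ = 0.0794 m and d₂ = 0.0826 m.
B₁ = 6.17×10⁻⁵ T, B₂ = 4.29×10⁻⁶ T.
Between antiparallel currents both contributions point the same way, so they add. B = B₁ + B₂ = 6.17×10⁻⁵ + 4.29×10⁻⁶ = 6.60×10⁻⁵ T.

B ≈ 66.0 μT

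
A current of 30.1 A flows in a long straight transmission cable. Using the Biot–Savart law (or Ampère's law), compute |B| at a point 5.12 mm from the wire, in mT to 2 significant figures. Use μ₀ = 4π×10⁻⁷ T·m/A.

For an infinitely long straight wire, B = μ₀I/(2πd).
B = (4π×10⁻⁷ × 30.1) / (2π × 0.00512) = 1.18×10⁻³ T.

B ≈ 1.2 mT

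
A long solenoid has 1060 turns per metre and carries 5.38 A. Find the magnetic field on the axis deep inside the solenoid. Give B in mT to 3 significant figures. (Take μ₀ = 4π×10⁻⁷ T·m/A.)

Inside a long solenoid, B = μ₀nI with n = 1060 turns/m.
B = 4π×10⁻⁷ × 1060 × 5.38 = 7.17×10⁻³ T.

B ≈ 7.17 mT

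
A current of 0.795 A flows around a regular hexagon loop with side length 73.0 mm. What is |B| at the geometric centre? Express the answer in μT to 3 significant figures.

B ≈ 7.55 μT

Each side is a finite straight segment at perpendicular distance d = a/(2 tan(π/6)) = 0.06322 m from the centre, with end-angles ±π/6.
One side contributes B₁ = (μ₀I/4πd)·2 sin(π/6) = 1.26×10⁻⁶ T.
All 6 sides add in the same direction: B = 6 × 1.26×10⁻⁶ = 7.55×10⁻⁶ T.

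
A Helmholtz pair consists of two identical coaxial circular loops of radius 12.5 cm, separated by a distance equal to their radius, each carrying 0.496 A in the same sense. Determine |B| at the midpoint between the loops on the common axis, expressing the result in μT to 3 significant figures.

Each loop contributes B = μ₀IR²/[2(R²+z²)^(3/2)] on the axis, with z measured from that loop.
Loop 1 (z = 0.0625 m): B₁ = 1.78×10⁻⁶ T. Loop 2 (z = 0.0625 m): B₂ = 1.78×10⁻⁶ T.
The fields add: B = B₁ + B₂ = 3.57×10⁻⁶ T.

B ≈ 3.57 μT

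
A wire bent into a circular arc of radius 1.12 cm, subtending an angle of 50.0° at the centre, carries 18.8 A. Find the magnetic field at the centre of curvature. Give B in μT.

The Biot–Savart field of a circular arc at its centre is B = μ₀Iφ/(4πR), with φ = 0.8727 rad.
B = (4π×10⁻⁷ × 18.8 × 0.8727) / (4π × 0.0112) = 1.46×10⁻⁴ T.

B ≈ 146 μT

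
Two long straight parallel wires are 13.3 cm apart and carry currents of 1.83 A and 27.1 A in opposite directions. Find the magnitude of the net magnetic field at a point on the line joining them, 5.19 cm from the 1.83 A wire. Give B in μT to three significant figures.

Each long wire gives B = μ₀I/(2πd). Distances are d₁ = 0.0519 m and d₂ = 0.0811 m.
B₁ = 7.05×10⁻⁶ T, B₂ = 6.68×10⁻⁵ T.
Between antiparallel currents both contributions point the same way, so they add. B = B₁ + B₂ = 7.05×10⁻⁶ + 6.68×10⁻⁵ = 7.39×10⁻⁵ T.

B ≈ 73.9 μT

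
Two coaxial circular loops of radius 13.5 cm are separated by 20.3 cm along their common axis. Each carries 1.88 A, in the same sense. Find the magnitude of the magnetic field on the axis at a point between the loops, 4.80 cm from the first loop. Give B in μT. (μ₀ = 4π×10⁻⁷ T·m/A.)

Each loop contributes B = μ₀IR²/[2(R²+z²)^(3/2)] on the axis, with z measured from that loop.
Loop 1 (z = 0.048 m): B₁ = 7.32×10⁻⁶ T. Loop 2 (z = 0.155 m): B₂ = 2.48×10⁻⁶ T.
The fields add: B = B₁ + B₂ = 9.80×10⁻⁶ T.

B ≈ 9.80 μT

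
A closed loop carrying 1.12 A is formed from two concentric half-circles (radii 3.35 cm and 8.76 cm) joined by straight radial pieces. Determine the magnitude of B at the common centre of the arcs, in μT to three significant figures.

B ≈ 6.49 μT

The radial connectors point toward the centre, so dl × r̂ = 0 and they contribute nothing.
Each semicircle gives μ₀I/(4R): inner arc 1.05×10⁻⁵ T, outer arc 4.02×10⁻⁶ T.
The two arcs carry current in opposite angular senses, so their fields oppose: B = |1.05×10⁻⁵ − 4.02×10⁻⁶| = 6.49×10⁻⁶ T.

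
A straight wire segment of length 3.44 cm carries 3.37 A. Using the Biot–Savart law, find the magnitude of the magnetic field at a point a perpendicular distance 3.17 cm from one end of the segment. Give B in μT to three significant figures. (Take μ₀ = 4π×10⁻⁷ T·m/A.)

B ≈ 7.82 μT

For a finite straight segment, B = (μ₀I/4πd)(sinθ₁ + sinθ₂), where θ₁, θ₂ are the angles from the perpendicular to each end.
The perpendicular foot is at one end, so the two end-offsets along the wire are 0 and L = 0.0344 m.
sinθ₁ = 0/√(0²+0.0317²) = 0.0000; sinθ₂ = 0.0344/√(0.0344²+0.0317²) = 0.7354.
B = (4π×10⁻⁷ × 3.37) / (4π × 0.0317) × (0.0000 + 0.7354) = 7.82×10⁻⁶ T.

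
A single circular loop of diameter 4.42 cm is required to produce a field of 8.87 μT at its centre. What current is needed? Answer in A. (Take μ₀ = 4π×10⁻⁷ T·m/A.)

I ≈ 0.312 A

At the centre of a circular loop B = μ₀I/(2R), so I = 2RB/μ₀.
With R = 0.0221 m, I = 2 × 0.0221 × 8.87×10⁻⁶ / (4π×10⁻⁷) = 0.312 A.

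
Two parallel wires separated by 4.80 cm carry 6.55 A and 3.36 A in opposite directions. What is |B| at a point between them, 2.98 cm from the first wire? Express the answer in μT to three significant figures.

B ≈ 80.9 μT

Each long wire gives B = μ₀I/(2πd). Distances are d₁ = 0.0298 m and d₂ = 0.0182 m.
B₁ = 4.40×10⁻⁵ T, B₂ = 3.69×10⁻⁵ T.
Between antiparallel currents both contributions point the same way, so they add. B = B₁ + B₂ = 4.40×10⁻⁵ + 3.69×10⁻⁵ = 8.09×10⁻⁵ T.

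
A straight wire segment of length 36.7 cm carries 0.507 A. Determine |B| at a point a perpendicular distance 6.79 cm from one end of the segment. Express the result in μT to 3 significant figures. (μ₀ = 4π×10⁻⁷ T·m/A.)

For a finite straight segment, B = (μ₀I/4πd)(sinθ₁ + sinθ₂), where θ₁, θ₂ are the angles from the perpendicular to each end.
The perpendicular foot is at one end, so the two end-offsets along the wire are 0 and L = 0.367 m.
sinθ₁ = 0/√(0²+0.0679²) = 0.0000; sinθ₂ = 0.367/√(0.367²+0.0679²) = 0.9833.
B = (4π×10⁻⁷ × 0.507) / (4π × 0.0679) × (0.0000 + 0.9833) = 7.34×10⁻⁷ T.

B ≈ 0.734 μT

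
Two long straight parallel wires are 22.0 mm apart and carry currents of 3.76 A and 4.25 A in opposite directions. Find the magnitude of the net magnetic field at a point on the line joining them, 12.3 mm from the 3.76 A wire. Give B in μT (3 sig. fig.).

Each long wire gives B = μ₀I/(2πd). Distances are d₁ = 0.0123 m and d₂ = 0.0097 m.
B₁ = 6.11×10⁻⁵ T, B₂ = 8.76×10⁻⁵ T.
Between antiparallel currents both contributions point the same way, so they add. B = B₁ + B₂ = 6.11×10⁻⁵ + 8.76×10⁻⁵ = 1.49×10⁻⁴ T.

B ≈ 149 μT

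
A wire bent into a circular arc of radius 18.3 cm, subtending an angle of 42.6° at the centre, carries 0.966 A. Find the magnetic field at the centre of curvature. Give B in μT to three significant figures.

The Biot–Savart field of a circular arc at its centre is B = μ₀Iφ/(4πR), with φ = 0.7435 rad.
B = (4π×10⁻⁷ × 0.966 × 0.7435) / (4π × 0.183) = 3.92×10⁻⁷ T.

B ≈ 0.392 μT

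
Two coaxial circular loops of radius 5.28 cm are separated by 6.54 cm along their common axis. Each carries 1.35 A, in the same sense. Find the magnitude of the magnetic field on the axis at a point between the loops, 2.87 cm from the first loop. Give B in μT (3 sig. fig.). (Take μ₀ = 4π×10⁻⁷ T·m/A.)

Each loop contributes B = μ₀IR²/[2(R²+z²)^(3/2)] on the axis, with z measured from that loop.
Loop 1 (z = 0.0287 m): B₁ = 1.09×10⁻⁵ T. Loop 2 (z = 0.0367 m): B₂ = 8.89×10⁻⁶ T.
The fields add: B = B₁ + B₂ = 1.98×10⁻⁵ T.

B ≈ 19.8 μT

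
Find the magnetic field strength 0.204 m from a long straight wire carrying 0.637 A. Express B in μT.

B ≈ 0.625 μT

For an infinitely long straight wire, B = μ₀I/(2πd).
B = (4π×10⁻⁷ × 0.637) / (2π × 0.204) = 6.25×10⁻⁷ T.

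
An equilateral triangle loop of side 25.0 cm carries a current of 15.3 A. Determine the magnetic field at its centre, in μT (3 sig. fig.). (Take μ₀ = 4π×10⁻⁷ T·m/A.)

Each side is a finite straight segment at perpendicular distance d = a/(2 tan(π/3)) = 0.07217 m from the centre, with end-angles ±π/3.
One side contributes B₁ = (μ₀I/4πd)·2 sin(π/3) = 3.67×10⁻⁵ T.
All 3 sides add in the same direction: B = 3 × 3.67×10⁻⁵ = 1.10×10⁻⁴ T.

B ≈ 110 μT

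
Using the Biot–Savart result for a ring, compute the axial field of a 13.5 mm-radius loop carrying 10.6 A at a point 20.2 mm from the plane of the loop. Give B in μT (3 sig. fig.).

B ≈ 84.6 μT

On the axis of a circular loop, B = μ₀IR² / [2(R²+z²)^(3/2)].
R² + z² = (0.0135)² + (0.0202)² = 0.0005903 m², and (R²+z²)^(3/2) = 1.43×10⁻⁵ m³.
B = (4π×10⁻⁷ × 10.6 × 0.0001822) / (2 × 1.43×10⁻⁵) = 8.46×10⁻⁵ T.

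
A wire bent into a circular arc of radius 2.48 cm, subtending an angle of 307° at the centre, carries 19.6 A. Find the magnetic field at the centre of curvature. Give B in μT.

The Biot–Savart field of a circular arc at its centre is B = μ₀Iφ/(4πR), with φ = 5.358 rad.
B = (4π×10⁻⁷ × 19.6 × 5.358) / (4π × 0.0248) = 4.23×10⁻⁴ T.

B ≈ 423 μT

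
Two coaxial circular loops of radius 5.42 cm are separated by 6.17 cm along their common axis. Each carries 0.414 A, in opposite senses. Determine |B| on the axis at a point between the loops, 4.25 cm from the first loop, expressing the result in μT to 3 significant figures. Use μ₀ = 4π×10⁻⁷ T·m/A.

B ≈ 1.68 μT

Each loop contributes B = μ₀IR²/[2(R²+z²)^(3/2)] on the axis, with z measured from that loop.
Loop 1 (z = 0.0425 m): B₁ = 2.34×10⁻⁶ T. Loop 2 (z = 0.0192 m): B₂ = 4.02×10⁻⁶ T.
The fields oppose: B = |B₁ − B₂| = 1.68×10⁻⁶ T.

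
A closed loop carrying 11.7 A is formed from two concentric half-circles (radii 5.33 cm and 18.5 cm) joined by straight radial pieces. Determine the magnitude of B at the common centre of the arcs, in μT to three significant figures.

B ≈ 49.1 μT

The radial connectors point toward the centre, so dl × r̂ = 0 and they contribute nothing.
Each semicircle gives μ₀I/(4R): inner arc 6.90×10⁻⁵ T, outer arc 1.99×10⁻⁵ T.
The two arcs carry current in opposite angular senses, so their fields oppose: B = |6.90×10⁻⁵ − 1.99×10⁻⁵| = 4.91×10⁻⁵ T.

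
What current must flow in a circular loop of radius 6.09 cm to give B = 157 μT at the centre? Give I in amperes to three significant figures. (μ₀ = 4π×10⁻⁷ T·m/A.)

At the centre of a circular loop B = μ₀I/(2R), so I = 2RB/μ₀.
With R = 0.0609 m, I = 2 × 0.0609 × 1.57×10⁻⁴ / (4π×10⁻⁷) = 15.2 A.

I ≈ 15.2 A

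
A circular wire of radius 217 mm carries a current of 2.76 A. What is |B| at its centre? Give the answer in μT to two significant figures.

B ≈ 8.0 μT

At the centre of a circular loop the Biot–Savart law gives B = μ₀I/(2R).
B = (4π×10⁻⁷ × 2.76) / (2 × 0.217) = 7.99×10⁻⁶ T.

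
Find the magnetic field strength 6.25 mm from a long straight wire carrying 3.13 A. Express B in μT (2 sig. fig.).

B ≈ 100 μT

For an infinitely long straight wire, B = μ₀I/(2πd).
B = (4π×10⁻⁷ × 3.13) / (2π × 0.00625) = 1.00×10⁻⁴ T.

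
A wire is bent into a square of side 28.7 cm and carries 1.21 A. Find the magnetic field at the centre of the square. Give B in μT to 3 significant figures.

Each side is a finite straight segment at perpendicular distance d = a/(2 tan(π/4)) = 0.1435 m from the centre, with end-angles ±π/4.
One side contributes B₁ = (μ₀I/4πd)·2 sin(π/4) = 1.19×10⁻⁶ T.
All 4 sides add in the same direction: B = 4 × 1.19×10⁻⁶ = 4.77×10⁻⁶ T.

B ≈ 4.77 μT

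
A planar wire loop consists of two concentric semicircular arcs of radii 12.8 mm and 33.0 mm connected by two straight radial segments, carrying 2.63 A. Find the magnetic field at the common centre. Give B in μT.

B ≈ 39.5 μT

The radial connectors point toward the centre, so dl × r̂ = 0 and they contribute nothing.
Each semicircle gives μ₀I/(4R): inner arc 6.45×10⁻⁵ T, outer arc 2.50×10⁻⁵ T.
The two arcs carry current in opposite angular senses, so their fields oppose: B = |6.45×10⁻⁵ − 2.50×10⁻⁵| = 3.95×10⁻⁵ T.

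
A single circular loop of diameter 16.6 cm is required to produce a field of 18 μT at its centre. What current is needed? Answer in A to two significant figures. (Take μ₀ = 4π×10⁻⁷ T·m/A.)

I ≈ 2.4 A

At the centre of a circular loop B = μ₀I/(2R), so I = 2RB/μ₀.
With R = 0.083 m, I = 2 × 0.083 × 1.80×10⁻⁵ / (4π×10⁻⁷) = 2.38 A.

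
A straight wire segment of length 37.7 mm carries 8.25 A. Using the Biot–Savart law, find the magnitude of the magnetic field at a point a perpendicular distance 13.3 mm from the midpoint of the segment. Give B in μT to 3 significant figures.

B ≈ 101 μT

For a finite straight segment, B = (μ₀I/4πd)(sinθ₁ + sinθ₂), where θ₁, θ₂ are the angles from the perpendicular to each end.
The perpendicular from the point meets the wire at its midpoint, so each end is L/2 = 0.01885 m away along the wire.
sinθ₁ = 0.01885/√(0.01885²+0.0133²) = 0.8171; sinθ₂ = 0.01885/√(0.01885²+0.0133²) = 0.8171.
B = (4π×10⁻⁷ × 8.25) / (4π × 0.0133) × (0.8171 + 0.8171) = 1.01×10⁻⁴ T.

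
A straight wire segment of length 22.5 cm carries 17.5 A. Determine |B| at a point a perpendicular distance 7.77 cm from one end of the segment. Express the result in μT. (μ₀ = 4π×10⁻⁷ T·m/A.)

B ≈ 21.3 μT

For a finite straight segment, B = (μ₀I/4πd)(sinθ₁ + sinθ₂), where θ₁, θ₂ are the angles from the perpendicular to each end.
The perpendicular foot is at one end, so the two end-offsets along the wire are 0 and L = 0.225 m.
sinθ₁ = 0/√(0²+0.0777²) = 0.0000; sinθ₂ = 0.225/√(0.225²+0.0777²) = 0.9452.
B = (4π×10⁻⁷ × 17.5) / (4π × 0.0777) × (0.0000 + 0.9452) = 2.13×10⁻⁵ T.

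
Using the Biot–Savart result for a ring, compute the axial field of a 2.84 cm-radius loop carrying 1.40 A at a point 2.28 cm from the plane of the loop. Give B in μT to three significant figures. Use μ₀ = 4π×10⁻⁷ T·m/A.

On the axis of a circular loop, B = μ₀IR² / [2(R²+z²)^(3/2)].
R² + z² = (0.0284)² + (0.0228)² = 0.001326 m², and (R²+z²)^(3/2) = 4.83×10⁻⁵ m³.
B = (4π×10⁻⁷ × 1.40 × 0.0008066) / (2 × 4.83×10⁻⁵) = 1.47×10⁻⁵ T.

B ≈ 14.7 μT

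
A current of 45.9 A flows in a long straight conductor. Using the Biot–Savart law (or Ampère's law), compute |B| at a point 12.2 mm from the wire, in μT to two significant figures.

For an infinitely long straight wire, B = μ₀I/(2πd).
B = (4π×10⁻⁷ × 45.9) / (2π × 0.0122) = 7.52×10⁻⁴ T.

B ≈ 750 μT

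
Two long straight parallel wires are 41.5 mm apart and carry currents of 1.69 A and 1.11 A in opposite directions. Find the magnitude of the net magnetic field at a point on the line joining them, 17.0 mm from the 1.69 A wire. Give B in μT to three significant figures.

B ≈ 28.9 μT

Each long wire gives B = μ₀I/(2πd). Distances are d₁ = 0.017 m and d₂ = 0.0245 m.
B₁ = 1.99×10⁻⁵ T, B₂ = 9.06×10⁻⁶ T.
Between antiparallel currents both contributions point the same way, so they add. B = B₁ + B₂ = 1.99×10⁻⁵ + 9.06×10⁻⁶ = 2.89×10⁻⁵ T.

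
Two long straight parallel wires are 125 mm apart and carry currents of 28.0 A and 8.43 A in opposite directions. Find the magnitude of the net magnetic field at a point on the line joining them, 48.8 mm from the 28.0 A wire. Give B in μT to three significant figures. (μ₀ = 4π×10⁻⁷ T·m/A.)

Each long wire gives B = μ₀I/(2πd). Distances are d₁ = 0.0488 m and d₂ = 0.0762 m.
B₁ = 1.15×10⁻⁴ T, B₂ = 2.21×10⁻⁵ T.
Between antiparallel currents both contributions point the same way, so they add. B = B₁ + B₂ = 1.15×10⁻⁴ + 2.21×10⁻⁵ = 1.37×10⁻⁴ T.

B ≈ 137 μT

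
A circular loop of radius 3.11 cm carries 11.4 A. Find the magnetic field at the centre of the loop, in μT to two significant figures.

At the centre of a circular loop the Biot–Savart law gives B = μ₀I/(2R).
B = (4π×10⁻⁷ × 11.4) / (2 × 0.0311) = 2.30×10⁻⁴ T.

B ≈ 230 μT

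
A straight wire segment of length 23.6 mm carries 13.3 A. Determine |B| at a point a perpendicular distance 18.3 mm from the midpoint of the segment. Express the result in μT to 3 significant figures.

For a finite straight segment, B = (μ₀I/4πd)(sinθ₁ + sinθ₂), where θ₁, θ₂ are the angles from the perpendicular to each end.
The perpendicular from the point meets the wire at its midpoint, so each end is L/2 = 0.0118 m away along the wire.
sinθ₁ = 0.0118/√(0.0118²+0.0183²) = 0.5419; sinθ₂ = 0.0118/√(0.0118²+0.0183²) = 0.5419.
B = (4π×10⁻⁷ × 13.3) / (4π × 0.0183) × (0.5419 + 0.5419) = 7.88×10⁻⁵ T.

B ≈ 78.8 μT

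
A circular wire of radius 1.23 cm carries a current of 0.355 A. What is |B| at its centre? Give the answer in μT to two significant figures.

At the centre of a circular loop the Biot–Savart law gives B = μ₀I/(2R).
B = (4π×10⁻⁷ × 0.355) / (2 × 0.0123) = 1.81×10⁻⁵ T.

B ≈ 18 μT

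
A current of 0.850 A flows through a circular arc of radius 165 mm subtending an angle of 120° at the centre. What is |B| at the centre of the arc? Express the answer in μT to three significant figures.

The Biot–Savart field of a circular arc at its centre is B = μ₀Iφ/(4πR), with φ = 2.094 rad.
B = (4π×10⁻⁷ × 0.850 × 2.094) / (4π × 0.165) = 1.08×10⁻⁶ T.

B ≈ 1.08 μT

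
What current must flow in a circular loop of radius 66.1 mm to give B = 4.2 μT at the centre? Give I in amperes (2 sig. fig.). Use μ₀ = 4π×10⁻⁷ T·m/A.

I ≈ 0.44 A

At the centre of a circular loop B = μ₀I/(2R), so I = 2RB/μ₀.
With R = 0.0661 m, I = 2 × 0.0661 × 4.20×10⁻⁶ / (4π×10⁻⁷) = 0.442 A.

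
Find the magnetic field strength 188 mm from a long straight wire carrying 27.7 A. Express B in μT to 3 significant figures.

B ≈ 29.5 μT

For an infinitely long straight wire, B = μ₀I/(2πd).
B = (4π×10⁻⁷ × 27.7) / (2π × 0.188) = 2.95×10⁻⁵ T.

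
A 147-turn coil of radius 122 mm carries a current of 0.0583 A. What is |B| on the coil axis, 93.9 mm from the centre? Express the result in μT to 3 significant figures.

B ≈ 22.0 μT

For an N-turn flat coil, B = Nμ₀IR²/[2(R²+z²)^(3/2)] with R = 0.122 m, z = 0.0939 m.
B = 147 × 1.49×10⁻⁷ T = 2.20×10⁻⁵ T.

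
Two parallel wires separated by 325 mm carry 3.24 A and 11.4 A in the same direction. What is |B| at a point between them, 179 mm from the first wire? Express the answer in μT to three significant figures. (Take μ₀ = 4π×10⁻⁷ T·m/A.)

Each long wire gives B = μ₀I/(2πd). Distances are d₁ = 0.179 m and d₂ = 0.146 m.
B₁ = 3.62×10⁻⁶ T, B₂ = 1.56×10⁻⁵ T.
Between parallel currents the two contributions point in opposite directions, so they subtract. B = |B₁ − B₂| = |3.62×10⁻⁶ − 1.56×10⁻⁵| = 1.20×10⁻⁵ T.

B ≈ 12.0 μT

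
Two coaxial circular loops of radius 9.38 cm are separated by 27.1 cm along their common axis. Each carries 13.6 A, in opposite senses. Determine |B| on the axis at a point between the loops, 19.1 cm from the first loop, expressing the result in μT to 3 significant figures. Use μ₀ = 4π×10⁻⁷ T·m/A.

Each loop contributes B = μ₀IR²/[2(R²+z²)^(3/2)] on the axis, with z measured from that loop.
Loop 1 (z = 0.191 m): B₁ = 7.80×10⁻⁶ T. Loop 2 (z = 0.08 m): B₂ = 4.01×10⁻⁵ T.
The fields oppose: B = |B₁ − B₂| = 3.23×10⁻⁵ T.

B ≈ 32.3 μT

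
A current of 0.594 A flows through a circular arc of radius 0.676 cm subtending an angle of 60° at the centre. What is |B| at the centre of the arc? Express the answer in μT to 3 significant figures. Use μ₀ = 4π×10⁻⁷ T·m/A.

B ≈ 9.20 μT

The Biot–Savart field of a circular arc at its centre is B = μ₀Iφ/(4πR), with φ = 1.047 rad.
B = (4π×10⁻⁷ × 0.594 × 1.047) / (4π × 0.00676) = 9.20×10⁻⁶ T.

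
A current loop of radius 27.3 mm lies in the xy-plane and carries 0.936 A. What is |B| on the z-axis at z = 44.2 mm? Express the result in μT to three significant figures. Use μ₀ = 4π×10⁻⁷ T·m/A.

On the axis of a circular loop, B = μ₀IR² / [2(R²+z²)^(3/2)].
R² + z² = (0.0273)² + (0.0442)² = 0.002699 m², and (R²+z²)^(3/2) = 1.40×10⁻⁴ m³.
B = (4π×10⁻⁷ × 0.936 × 0.0007453) / (2 × 1.40×10⁻⁴) = 3.13×10⁻⁶ T.

B ≈ 3.13 μT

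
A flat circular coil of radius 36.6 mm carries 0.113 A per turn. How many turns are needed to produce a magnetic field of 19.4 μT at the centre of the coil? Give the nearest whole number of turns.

For an N-turn coil, B = Nμ₀I/(2R). A single turn gives B₁ = 1.94×10⁻⁶ T with R = 0.0366 m.
N = B/B₁ = 1.94×10⁻⁵ / 1.94×10⁻⁶ = 10.00.

N = 10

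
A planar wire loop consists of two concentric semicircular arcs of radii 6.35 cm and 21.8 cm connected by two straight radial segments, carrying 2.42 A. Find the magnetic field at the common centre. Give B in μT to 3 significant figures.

The radial connectors point toward the centre, so dl × r̂ = 0 and they contribute nothing.
Each semicircle gives μ₀I/(4R): inner arc 1.20×10⁻⁵ T, outer arc 3.49×10⁻⁶ T.
The two arcs carry current in opposite angular senses, so their fields oppose: B = |1.20×10⁻⁵ − 3.49×10⁻⁶| = 8.49×10⁻⁶ T.

B ≈ 8.49 μT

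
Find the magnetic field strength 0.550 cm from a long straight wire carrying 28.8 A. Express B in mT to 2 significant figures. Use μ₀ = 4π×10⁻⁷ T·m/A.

For an infinitely long straight wire, B = μ₀I/(2πd).
B = (4π×10⁻⁷ × 28.8) / (2π × 0.0055) = 1.05×10⁻³ T.

B ≈ 1.0 mT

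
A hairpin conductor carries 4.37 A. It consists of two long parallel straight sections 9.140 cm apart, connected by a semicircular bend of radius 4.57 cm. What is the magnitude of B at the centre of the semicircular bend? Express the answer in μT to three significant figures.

The semicircular arc contributes B_arc = μ₀I·π/(4πR) = μ₀I/(4R) = 3.00×10⁻⁵ T.
Each semi-infinite lead is at perpendicular distance R = 0.0457 m from the centre, with the perpendicular foot at its near end, so it contributes μ₀I/(4πR); both point the same way, together 1.91×10⁻⁵ T.
Arc and leads all point the same direction: B = 3.00×10⁻⁵ + 1.91×10⁻⁵ = 4.92×10⁻⁵ T.

B ≈ 49.2 μT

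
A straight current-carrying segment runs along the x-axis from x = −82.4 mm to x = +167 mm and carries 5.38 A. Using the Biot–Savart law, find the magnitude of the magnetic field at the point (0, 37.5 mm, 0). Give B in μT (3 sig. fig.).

B ≈ 27.1 μT

For a finite straight segment, B = (μ₀I/4πd)(sinθ₁ + sinθ₂), where θ₁, θ₂ are the angles from the perpendicular to each end.
The perpendicular distance is d = 0.0375 m; the end-offsets along the wire are a = 0.0824 m and b = 0.167 m.
sinθ₁ = 0.0824/√(0.0824²+0.0375²) = 0.9102; sinθ₂ = 0.167/√(0.167²+0.0375²) = 0.9757.
B = (4π×10⁻⁷ × 5.38) / (4π × 0.0375) × (0.9102 + 0.9757) = 2.71×10⁻⁵ T.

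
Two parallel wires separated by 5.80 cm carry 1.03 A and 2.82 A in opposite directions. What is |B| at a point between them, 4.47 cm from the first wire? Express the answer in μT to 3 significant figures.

Each long wire gives B = μ₀I/(2πd). Distances are d₁ = 0.0447 m and d₂ = 0.0133 m.
B₁ = 4.61×10⁻⁶ T, B₂ = 4.24×10⁻⁵ T.
Between antiparallel currents both contributions point the same way, so they add. B = B₁ + B₂ = 4.61×10⁻⁶ + 4.24×10⁻⁵ = 4.70×10⁻⁵ T.

B ≈ 47.0 μT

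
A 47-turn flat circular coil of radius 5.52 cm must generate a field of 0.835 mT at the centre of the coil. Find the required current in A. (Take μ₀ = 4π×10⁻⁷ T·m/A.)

For an N-turn coil, B = Nμ₀I/(2R) with R = 0.0552 m, so I = 2RB/(Nμ₀) = 2 × 0.0552 × 8.35×10⁻⁴ / (47 × 4π×10⁻⁷) = 1.56 A.

I ≈ 1.56 A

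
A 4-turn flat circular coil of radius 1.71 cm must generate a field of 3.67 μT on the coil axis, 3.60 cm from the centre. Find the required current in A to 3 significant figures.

I ≈ 0.316 A

For an N-turn coil, B = Nμ₀IR²/[2(R²+z²)^(3/2)] with R = 0.0171 m, z = 0.036 m, so I = 2B(R²+z²)^(3/2)/(Nμ₀R²) = 2 × 3.67×10⁻⁶ × 6.33×10⁻⁵ / (4 × 4π×10⁻⁷ × 0.0002924) = 0.316 A.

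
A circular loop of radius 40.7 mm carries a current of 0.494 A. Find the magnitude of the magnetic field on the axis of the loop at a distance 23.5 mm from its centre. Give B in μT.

B ≈ 4.95 μT

On the axis of a circular loop, B = μ₀IR² / [2(R²+z²)^(3/2)].
R² + z² = (0.0407)² + (0.0235)² = 0.002209 m², and (R²+z²)^(3/2) = 1.04×10⁻⁴ m³.
B = (4π×10⁻⁷ × 0.494 × 0.001656) / (2 × 1.04×10⁻⁴) = 4.95×10⁻⁶ T.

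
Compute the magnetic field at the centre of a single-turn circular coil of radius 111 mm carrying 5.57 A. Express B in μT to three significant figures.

At the centre of a circular loop the Biot–Savart law gives B = μ₀I/(2R).
B = (4π×10⁻⁷ × 5.57) / (2 × 0.111) = 3.15×10⁻⁵ T.

B ≈ 31.5 μT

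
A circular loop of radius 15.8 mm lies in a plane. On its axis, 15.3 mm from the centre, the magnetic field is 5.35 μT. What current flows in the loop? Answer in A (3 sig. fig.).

I ≈ 0.363 A

On the axis of a loop, B = μ₀IR²/[2(R²+z²)^(3/2)], so I = 2B(R²+z²)^(3/2)/(μ₀R²).
R² + z² = 0.0002496 + 0.0002341 = 0.0004837 m²; raised to 3/2 gives 1.06×10⁻⁵ m³.
I = 2 × 5.35×10⁻⁶ × 1.06×10⁻⁵ / (1.26×10⁻⁶ × 0.0002496) = 0.363 A.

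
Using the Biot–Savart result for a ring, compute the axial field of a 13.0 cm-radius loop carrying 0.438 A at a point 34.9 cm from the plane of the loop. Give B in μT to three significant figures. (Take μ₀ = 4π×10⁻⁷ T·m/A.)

On the axis of a circular loop, B = μ₀IR² / [2(R²+z²)^(3/2)].
R² + z² = (0.13)² + (0.349)² = 0.1387 m², and (R²+z²)^(3/2) = 5.17×10⁻² m³.
B = (4π×10⁻⁷ × 0.438 × 0.0169) / (2 × 5.17×10⁻²) = 9.00×10⁻⁸ T.

B ≈ 0.0900 μT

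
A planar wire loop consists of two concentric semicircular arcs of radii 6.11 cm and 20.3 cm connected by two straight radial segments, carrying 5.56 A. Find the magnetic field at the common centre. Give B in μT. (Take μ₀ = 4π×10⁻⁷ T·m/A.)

B ≈ 20.0 μT

The radial connectors point toward the centre, so dl × r̂ = 0 and they contribute nothing.
Each semicircle gives μ₀I/(4R): inner arc 2.86×10⁻⁵ T, outer arc 8.60×10⁻⁶ T.
The two arcs carry current in opposite angular senses, so their fields oppose: B = |2.86×10⁻⁵ − 8.60×10⁻⁶| = 2.00×10⁻⁵ T.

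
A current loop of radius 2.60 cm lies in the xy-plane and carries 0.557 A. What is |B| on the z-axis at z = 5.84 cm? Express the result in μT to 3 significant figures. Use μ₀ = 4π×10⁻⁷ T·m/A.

On the axis of a circular loop, B = μ₀IR² / [2(R²+z²)^(3/2)].
R² + z² = (0.026)² + (0.0584)² = 0.004087 m², and (R²+z²)^(3/2) = 2.61×10⁻⁴ m³.
B = (4π×10⁻⁷ × 0.557 × 0.000676) / (2 × 2.61×10⁻⁴) = 9.06×10⁻⁷ T.

B ≈ 0.906 μT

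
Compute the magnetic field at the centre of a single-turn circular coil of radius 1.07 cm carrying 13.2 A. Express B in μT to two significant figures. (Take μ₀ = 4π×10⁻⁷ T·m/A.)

B ≈ 780 μT

At the centre of a circular loop the Biot–Savart law gives B = μ₀I/(2R).
B = (4π×10⁻⁷ × 13.2) / (2 × 0.0107) = 7.75×10⁻⁴ T.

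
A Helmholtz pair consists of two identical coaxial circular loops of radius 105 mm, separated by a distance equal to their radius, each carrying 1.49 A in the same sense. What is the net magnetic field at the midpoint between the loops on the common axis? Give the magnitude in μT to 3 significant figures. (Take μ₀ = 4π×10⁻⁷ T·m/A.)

Each loop contributes B = μ₀IR²/[2(R²+z²)^(3/2)] on the axis, with z measured from that loop.
Loop 1 (z = 0.0525 m): B₁ = 6.38×10⁻⁶ T. Loop 2 (z = 0.0525 m): B₂ = 6.38×10⁻⁶ T.
The fields add: B = B₁ + B₂ = 1.28×10⁻⁵ T.

B ≈ 12.8 μT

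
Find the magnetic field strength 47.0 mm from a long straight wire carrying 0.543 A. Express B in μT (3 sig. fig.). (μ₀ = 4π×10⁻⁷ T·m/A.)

For an infinitely long straight wire, B = μ₀I/(2πd).
B = (4π×10⁻⁷ × 0.543) / (2π × 0.047) = 2.31×10⁻⁶ T.

B ≈ 2.31 μT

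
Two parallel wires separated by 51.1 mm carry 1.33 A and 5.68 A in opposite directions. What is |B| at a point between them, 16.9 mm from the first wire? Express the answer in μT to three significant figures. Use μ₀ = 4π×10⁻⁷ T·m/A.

B ≈ 49.0 μT

Each long wire gives B = μ₀I/(2πd). Distances are d₁ = 0.0169 m and d₂ = 0.0342 m.
B₁ = 1.57×10⁻⁵ T, B₂ = 3.32×10⁻⁵ T.
Between antiparallel currents both contributions point the same way, so they add. B = B₁ + B₂ = 1.57×10⁻⁵ + 3.32×10⁻⁵ = 4.90×10⁻⁵ T.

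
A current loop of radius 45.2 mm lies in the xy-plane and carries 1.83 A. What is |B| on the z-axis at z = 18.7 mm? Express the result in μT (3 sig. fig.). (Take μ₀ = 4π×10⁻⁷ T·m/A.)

B ≈ 20.1 μT

On the axis of a circular loop, B = μ₀IR² / [2(R²+z²)^(3/2)].
R² + z² = (0.0452)² + (0.0187)² = 0.002393 m², and (R²+z²)^(3/2) = 1.17×10⁻⁴ m³.
B = (4π×10⁻⁷ × 1.83 × 0.002043) / (2 × 1.17×10⁻⁴) = 2.01×10⁻⁵ T.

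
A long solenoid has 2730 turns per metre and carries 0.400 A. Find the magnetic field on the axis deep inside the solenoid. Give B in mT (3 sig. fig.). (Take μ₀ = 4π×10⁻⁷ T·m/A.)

Inside a long solenoid, B = μ₀nI with n = 2730 turns/m.
B = 4π×10⁻⁷ × 2730 × 0.400 = 1.37×10⁻³ T.

B ≈ 1.37 mT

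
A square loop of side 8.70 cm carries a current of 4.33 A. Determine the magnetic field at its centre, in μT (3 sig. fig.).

Each side is a finite straight segment at perpendicular distance d = a/(2 tan(π/4)) = 0.0435 m from the centre, with end-angles ±π/4.
One side contributes B₁ = (μ₀I/4πd)·2 sin(π/4) = 1.41×10⁻⁵ T.
All 4 sides add in the same direction: B = 4 × 1.41×10⁻⁵ = 5.63×10⁻⁵ T.

B ≈ 56.3 μT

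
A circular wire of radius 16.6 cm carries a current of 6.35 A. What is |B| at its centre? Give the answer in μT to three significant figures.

At the centre of a circular loop the Biot–Savart law gives B = μ₀I/(2R).
B = (4π×10⁻⁷ × 6.35) / (2 × 0.166) = 2.40×10⁻⁵ T.

B ≈ 24.0 μT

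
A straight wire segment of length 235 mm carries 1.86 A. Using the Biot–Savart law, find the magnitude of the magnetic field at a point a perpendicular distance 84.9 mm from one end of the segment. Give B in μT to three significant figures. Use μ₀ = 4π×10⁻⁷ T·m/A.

B ≈ 2.06 μT

For a finite straight segment, B = (μ₀I/4πd)(sinθ₁ + sinθ₂), where θ₁, θ₂ are the angles from the perpendicular to each end.
The perpendicular foot is at one end, so the two end-offsets along the wire are 0 and L = 0.235 m.
sinθ₁ = 0/√(0²+0.0849²) = 0.0000; sinθ₂ = 0.235/√(0.235²+0.0849²) = 0.9405.
B = (4π×10⁻⁷ × 1.86) / (4π × 0.0849) × (0.0000 + 0.9405) = 2.06×10⁻⁶ T.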